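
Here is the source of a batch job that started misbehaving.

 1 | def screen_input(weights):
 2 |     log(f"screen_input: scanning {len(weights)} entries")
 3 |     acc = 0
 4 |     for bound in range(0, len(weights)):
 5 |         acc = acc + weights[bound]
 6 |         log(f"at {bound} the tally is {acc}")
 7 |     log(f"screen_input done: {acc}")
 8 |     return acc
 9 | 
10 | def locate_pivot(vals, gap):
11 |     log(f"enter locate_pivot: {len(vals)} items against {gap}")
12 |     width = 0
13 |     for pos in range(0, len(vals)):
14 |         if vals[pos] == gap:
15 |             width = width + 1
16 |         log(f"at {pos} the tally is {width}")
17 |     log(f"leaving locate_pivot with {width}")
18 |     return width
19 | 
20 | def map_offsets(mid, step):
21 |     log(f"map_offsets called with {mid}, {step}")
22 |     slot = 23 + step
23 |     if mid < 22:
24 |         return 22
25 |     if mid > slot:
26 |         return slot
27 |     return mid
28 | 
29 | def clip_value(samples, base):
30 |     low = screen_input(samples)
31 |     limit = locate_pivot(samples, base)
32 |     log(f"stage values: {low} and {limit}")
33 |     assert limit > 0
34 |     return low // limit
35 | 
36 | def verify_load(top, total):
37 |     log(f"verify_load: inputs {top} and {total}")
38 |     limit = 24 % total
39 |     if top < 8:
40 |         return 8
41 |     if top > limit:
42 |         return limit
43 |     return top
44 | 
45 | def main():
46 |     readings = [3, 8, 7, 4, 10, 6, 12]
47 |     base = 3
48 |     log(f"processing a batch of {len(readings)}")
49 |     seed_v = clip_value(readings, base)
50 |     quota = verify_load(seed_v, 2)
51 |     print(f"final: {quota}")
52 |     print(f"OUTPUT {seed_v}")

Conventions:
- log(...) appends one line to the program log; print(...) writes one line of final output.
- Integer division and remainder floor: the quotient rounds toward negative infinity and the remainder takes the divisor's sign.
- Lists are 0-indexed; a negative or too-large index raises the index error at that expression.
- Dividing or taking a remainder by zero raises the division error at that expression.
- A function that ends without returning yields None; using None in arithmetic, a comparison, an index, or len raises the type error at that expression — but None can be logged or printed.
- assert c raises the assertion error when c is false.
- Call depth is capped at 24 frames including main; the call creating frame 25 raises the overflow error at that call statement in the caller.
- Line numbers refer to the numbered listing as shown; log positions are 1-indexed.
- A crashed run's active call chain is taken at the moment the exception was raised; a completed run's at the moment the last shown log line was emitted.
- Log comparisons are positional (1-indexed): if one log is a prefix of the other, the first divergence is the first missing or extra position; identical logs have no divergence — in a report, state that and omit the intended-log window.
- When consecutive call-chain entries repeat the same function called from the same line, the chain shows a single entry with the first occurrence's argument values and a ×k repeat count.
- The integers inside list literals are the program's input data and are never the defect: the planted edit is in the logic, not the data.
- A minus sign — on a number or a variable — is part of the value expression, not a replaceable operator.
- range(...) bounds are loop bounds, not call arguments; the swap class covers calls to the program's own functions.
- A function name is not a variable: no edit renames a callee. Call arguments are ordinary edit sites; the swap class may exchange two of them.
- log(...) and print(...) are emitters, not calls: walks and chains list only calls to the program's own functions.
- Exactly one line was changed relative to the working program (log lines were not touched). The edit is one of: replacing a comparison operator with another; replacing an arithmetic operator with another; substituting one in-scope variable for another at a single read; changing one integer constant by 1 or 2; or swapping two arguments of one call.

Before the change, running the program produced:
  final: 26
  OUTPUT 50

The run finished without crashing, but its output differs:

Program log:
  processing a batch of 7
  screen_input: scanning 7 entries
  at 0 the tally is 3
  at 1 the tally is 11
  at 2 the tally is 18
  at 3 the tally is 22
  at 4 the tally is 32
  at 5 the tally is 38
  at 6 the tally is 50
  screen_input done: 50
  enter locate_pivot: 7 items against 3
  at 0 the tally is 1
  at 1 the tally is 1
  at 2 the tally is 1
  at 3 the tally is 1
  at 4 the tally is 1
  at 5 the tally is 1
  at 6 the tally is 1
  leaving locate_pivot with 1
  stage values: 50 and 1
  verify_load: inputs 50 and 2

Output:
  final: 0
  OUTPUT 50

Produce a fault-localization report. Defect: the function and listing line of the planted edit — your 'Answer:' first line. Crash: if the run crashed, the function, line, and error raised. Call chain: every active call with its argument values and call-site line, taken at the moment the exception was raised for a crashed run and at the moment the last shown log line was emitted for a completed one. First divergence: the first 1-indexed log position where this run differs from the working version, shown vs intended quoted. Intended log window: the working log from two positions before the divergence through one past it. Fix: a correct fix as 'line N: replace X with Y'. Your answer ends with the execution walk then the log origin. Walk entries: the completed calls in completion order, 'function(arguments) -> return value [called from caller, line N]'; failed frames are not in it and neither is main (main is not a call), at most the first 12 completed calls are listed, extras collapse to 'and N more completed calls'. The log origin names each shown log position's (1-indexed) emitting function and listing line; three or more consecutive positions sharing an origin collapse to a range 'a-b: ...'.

Answer: the defect is in verify_load at line 38.
Key fact: No log line changed; the fault shows up purely in the output.
Call chain: main -> verify_load(50, 2) (called at line 50).
First divergence: there is none — every log position agrees.
Execution walk:
  screen_input([3, 8, 7, 4, 10, 6, 12]) -> 50  [called from clip_value, line 30]
  locate_pivot([3, 8, 7, 4, 10, 6, 12], 3) -> 1  [called from clip_value, line 31]
  clip_value([3, 8, 7, 4, 10, 6, 12], 3) -> 50  [called from main, line 49]
  verify_load(50, 2) -> 0  [called from main, line 50]
Origin of each log line:
  1: emitted by main (line 48)
  2: emitted by screen_input (line 2)
  3-9: emitted by screen_input (line 6)
  10: emitted by screen_input (line 7)
  11: emitted by locate_pivot (line 11)
  12-18: emitted by locate_pivot (line 16)
  19: emitted by locate_pivot (line 17)
  20: emitted by clip_value (line 32)
  21: emitted by verify_load (line 37)
A correct fix: line 38: replace `%` with `+`.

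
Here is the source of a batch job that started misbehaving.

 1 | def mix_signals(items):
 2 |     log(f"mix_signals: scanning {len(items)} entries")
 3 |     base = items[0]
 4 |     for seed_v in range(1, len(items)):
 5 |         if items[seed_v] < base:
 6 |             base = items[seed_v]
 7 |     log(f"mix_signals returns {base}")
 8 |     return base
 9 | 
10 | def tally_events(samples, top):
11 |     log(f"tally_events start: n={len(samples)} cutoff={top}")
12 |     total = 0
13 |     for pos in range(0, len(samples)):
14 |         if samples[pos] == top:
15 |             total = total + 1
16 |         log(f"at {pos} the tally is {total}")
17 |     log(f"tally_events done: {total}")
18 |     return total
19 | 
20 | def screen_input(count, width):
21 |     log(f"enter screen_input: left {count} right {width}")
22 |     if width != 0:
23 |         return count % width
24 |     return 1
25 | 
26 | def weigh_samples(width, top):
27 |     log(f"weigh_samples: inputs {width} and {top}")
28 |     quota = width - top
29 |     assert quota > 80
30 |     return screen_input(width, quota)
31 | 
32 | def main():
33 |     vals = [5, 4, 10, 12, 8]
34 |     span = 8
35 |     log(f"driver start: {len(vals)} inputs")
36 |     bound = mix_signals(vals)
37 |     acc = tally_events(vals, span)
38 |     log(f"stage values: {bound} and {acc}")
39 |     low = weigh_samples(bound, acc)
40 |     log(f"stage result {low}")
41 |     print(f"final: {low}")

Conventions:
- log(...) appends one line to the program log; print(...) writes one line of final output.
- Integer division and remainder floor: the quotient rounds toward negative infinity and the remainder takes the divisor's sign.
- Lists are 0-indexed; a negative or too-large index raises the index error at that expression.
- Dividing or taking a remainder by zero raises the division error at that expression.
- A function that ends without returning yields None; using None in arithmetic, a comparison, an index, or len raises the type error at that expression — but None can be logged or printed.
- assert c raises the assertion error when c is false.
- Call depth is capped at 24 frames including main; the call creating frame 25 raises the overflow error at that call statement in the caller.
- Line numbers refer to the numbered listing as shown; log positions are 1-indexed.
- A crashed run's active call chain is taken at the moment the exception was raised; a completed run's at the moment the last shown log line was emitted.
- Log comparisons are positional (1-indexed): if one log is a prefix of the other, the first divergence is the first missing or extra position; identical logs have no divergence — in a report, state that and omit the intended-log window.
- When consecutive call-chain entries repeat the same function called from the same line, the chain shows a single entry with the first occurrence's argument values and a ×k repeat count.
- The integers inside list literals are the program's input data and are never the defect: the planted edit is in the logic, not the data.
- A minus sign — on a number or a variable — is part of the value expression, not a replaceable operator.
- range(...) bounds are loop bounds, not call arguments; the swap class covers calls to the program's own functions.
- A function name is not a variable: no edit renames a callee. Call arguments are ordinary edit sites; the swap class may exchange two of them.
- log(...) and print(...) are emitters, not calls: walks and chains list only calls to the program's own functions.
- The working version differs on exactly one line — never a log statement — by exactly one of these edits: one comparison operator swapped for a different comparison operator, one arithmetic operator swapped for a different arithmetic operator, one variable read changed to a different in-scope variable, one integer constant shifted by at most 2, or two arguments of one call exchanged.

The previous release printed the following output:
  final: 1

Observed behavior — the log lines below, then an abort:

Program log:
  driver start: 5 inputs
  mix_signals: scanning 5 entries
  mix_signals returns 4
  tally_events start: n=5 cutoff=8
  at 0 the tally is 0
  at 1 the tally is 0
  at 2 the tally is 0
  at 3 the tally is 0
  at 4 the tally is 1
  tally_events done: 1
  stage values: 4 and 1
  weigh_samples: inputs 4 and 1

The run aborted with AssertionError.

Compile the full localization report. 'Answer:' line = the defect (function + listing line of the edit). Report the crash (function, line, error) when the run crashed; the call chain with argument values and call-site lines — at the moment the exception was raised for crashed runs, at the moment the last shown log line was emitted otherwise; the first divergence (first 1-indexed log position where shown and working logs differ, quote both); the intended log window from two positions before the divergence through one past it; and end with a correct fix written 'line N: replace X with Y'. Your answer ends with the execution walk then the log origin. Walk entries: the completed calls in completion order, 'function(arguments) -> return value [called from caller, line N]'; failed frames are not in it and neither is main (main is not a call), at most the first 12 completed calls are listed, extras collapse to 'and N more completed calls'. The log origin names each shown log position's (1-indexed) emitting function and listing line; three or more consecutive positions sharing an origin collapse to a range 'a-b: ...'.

Answer: the defect is in weigh_samples at line 29.
Key observation: Only 12 log lines were emitted before the run died; the intended continuation was 'enter screen_input: left 4 right 3'.
Crash: weigh_samples, line 29, AssertionError.
Call chain: main -> weigh_samples(4, 1) (called at line 39).
First divergence: position 13; the shown log stops at 12 lines while the working version next logs 'enter screen_input: left 4 right 3'.
Intended log window:
  11: stage values: 4 and 1
  12: weigh_samples: inputs 4 and 1
  13: enter screen_input: left 4 right 3
  14: stage result 1
Execution walk:
  mix_signals([5, 4, 10, 12, 8]) -> 4  [called from main, line 36]
  tally_events([5, 4, 10, 12, 8], 8) -> 1  [called from main, line 37]
Log line origins:
  1 — main, line 35
  2 — mix_signals, line 2
  3 — mix_signals, line 7
  4 — tally_events, line 11
  5-9 — tally_events, line 16
  10 — tally_events, line 17
  11 — main, line 38
  12 — weigh_samples, line 27
A correct fix: line 29: replace `>` with `<=`.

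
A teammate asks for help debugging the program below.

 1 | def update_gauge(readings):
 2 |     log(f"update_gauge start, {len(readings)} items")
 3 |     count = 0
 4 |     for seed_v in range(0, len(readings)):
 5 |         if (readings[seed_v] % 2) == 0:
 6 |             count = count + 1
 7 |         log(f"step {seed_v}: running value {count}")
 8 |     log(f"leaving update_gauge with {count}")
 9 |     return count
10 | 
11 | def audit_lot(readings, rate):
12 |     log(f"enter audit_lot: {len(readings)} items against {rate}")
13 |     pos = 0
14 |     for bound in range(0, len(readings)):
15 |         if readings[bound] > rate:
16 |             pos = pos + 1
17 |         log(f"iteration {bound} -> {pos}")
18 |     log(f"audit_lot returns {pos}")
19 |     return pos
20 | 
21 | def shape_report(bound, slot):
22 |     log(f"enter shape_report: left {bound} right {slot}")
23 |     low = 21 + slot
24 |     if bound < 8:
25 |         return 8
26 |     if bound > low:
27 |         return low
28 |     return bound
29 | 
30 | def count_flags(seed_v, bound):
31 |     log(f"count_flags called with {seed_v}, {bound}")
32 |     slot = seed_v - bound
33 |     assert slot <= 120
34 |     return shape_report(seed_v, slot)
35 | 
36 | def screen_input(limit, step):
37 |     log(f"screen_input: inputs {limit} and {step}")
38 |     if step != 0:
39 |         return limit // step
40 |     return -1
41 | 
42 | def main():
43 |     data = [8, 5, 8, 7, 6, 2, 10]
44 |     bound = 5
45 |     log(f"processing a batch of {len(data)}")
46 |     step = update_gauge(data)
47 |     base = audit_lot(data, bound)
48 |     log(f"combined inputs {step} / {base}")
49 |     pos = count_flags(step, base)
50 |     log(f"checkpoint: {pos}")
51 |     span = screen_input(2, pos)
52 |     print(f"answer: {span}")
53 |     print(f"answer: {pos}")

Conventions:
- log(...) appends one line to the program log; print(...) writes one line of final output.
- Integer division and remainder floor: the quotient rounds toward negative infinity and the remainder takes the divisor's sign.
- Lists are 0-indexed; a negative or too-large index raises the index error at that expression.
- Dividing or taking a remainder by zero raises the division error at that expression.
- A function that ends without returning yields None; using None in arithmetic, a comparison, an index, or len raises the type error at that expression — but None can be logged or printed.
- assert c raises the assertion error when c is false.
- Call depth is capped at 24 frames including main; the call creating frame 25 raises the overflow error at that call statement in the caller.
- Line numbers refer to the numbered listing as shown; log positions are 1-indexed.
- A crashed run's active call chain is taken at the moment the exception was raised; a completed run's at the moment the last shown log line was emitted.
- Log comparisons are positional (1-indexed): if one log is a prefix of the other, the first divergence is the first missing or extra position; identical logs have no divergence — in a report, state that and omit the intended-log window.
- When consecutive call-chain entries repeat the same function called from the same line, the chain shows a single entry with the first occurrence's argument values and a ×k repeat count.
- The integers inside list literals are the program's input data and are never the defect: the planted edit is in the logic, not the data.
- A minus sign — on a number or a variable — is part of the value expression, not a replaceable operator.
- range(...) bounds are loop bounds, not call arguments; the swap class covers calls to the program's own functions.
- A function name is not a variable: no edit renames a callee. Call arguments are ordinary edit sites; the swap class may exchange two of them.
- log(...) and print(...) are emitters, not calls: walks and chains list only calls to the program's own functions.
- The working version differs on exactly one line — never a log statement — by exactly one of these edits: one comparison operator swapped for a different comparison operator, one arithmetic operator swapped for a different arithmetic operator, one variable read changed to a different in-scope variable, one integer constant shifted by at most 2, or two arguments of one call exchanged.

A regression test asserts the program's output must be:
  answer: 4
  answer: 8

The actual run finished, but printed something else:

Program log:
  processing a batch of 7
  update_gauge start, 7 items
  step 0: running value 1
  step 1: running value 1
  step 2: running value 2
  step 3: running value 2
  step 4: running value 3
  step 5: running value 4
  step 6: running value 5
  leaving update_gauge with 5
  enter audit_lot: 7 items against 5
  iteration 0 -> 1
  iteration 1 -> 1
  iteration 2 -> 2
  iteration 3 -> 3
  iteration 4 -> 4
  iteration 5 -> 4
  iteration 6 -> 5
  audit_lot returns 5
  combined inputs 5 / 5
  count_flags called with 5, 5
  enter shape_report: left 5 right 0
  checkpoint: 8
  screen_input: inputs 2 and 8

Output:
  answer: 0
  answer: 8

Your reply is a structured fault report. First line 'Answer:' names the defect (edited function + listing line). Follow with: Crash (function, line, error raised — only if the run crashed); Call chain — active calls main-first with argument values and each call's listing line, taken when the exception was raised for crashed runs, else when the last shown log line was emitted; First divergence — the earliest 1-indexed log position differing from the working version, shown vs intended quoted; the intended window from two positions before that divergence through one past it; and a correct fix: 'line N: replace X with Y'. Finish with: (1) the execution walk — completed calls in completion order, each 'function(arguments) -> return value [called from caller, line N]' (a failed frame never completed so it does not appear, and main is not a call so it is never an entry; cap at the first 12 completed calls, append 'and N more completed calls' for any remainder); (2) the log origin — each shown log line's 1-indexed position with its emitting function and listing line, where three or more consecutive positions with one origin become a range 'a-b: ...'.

Answer: the defect is in main at line 51.
Key fact: The earliest visible damage is log position 24 — 'screen_input: inputs 2 and 8' rather than the intended 'screen_input: inputs 8 and 2'.
Call chain: main -> screen_input(2, 8) (called at line 51).
First divergence: position 24 — shown 'screen_input: inputs 2 and 8', intended 'screen_input: inputs 8 and 2'.
Intended log window:
  22: enter shape_report: left 5 right 0
  23: checkpoint: 8
  24: screen_input: inputs 8 and 2
Execution walk:
  update_gauge([8, 5, 8, 7, 6, 2, 10]) -> 5  [called from main, line 46]
  audit_lot([8, 5, 8, 7, 6, 2, 10], 5) -> 5  [called from main, line 47]
  shape_report(5, 0) -> 8  [called from count_flags, line 34]
  count_flags(5, 5) -> 8  [called from main, line 49]
  screen_input(2, 8) -> 0  [called from main, line 51]
Log origins:
  1: from main, line 45
  2: from update_gauge, line 2
  3-9: from update_gauge, line 7
  10: from update_gauge, line 8
  11: from audit_lot, line 12
  12-18: from audit_lot, line 17
  19: from audit_lot, line 18
  20: from main, line 48
  21: from count_flags, line 31
  22: from shape_report, line 22
  23: from main, line 50
  24: from screen_input, line 37
A correct fix: line 51: replace `screen_input(2, pos)` with `screen_input(pos, 2)`.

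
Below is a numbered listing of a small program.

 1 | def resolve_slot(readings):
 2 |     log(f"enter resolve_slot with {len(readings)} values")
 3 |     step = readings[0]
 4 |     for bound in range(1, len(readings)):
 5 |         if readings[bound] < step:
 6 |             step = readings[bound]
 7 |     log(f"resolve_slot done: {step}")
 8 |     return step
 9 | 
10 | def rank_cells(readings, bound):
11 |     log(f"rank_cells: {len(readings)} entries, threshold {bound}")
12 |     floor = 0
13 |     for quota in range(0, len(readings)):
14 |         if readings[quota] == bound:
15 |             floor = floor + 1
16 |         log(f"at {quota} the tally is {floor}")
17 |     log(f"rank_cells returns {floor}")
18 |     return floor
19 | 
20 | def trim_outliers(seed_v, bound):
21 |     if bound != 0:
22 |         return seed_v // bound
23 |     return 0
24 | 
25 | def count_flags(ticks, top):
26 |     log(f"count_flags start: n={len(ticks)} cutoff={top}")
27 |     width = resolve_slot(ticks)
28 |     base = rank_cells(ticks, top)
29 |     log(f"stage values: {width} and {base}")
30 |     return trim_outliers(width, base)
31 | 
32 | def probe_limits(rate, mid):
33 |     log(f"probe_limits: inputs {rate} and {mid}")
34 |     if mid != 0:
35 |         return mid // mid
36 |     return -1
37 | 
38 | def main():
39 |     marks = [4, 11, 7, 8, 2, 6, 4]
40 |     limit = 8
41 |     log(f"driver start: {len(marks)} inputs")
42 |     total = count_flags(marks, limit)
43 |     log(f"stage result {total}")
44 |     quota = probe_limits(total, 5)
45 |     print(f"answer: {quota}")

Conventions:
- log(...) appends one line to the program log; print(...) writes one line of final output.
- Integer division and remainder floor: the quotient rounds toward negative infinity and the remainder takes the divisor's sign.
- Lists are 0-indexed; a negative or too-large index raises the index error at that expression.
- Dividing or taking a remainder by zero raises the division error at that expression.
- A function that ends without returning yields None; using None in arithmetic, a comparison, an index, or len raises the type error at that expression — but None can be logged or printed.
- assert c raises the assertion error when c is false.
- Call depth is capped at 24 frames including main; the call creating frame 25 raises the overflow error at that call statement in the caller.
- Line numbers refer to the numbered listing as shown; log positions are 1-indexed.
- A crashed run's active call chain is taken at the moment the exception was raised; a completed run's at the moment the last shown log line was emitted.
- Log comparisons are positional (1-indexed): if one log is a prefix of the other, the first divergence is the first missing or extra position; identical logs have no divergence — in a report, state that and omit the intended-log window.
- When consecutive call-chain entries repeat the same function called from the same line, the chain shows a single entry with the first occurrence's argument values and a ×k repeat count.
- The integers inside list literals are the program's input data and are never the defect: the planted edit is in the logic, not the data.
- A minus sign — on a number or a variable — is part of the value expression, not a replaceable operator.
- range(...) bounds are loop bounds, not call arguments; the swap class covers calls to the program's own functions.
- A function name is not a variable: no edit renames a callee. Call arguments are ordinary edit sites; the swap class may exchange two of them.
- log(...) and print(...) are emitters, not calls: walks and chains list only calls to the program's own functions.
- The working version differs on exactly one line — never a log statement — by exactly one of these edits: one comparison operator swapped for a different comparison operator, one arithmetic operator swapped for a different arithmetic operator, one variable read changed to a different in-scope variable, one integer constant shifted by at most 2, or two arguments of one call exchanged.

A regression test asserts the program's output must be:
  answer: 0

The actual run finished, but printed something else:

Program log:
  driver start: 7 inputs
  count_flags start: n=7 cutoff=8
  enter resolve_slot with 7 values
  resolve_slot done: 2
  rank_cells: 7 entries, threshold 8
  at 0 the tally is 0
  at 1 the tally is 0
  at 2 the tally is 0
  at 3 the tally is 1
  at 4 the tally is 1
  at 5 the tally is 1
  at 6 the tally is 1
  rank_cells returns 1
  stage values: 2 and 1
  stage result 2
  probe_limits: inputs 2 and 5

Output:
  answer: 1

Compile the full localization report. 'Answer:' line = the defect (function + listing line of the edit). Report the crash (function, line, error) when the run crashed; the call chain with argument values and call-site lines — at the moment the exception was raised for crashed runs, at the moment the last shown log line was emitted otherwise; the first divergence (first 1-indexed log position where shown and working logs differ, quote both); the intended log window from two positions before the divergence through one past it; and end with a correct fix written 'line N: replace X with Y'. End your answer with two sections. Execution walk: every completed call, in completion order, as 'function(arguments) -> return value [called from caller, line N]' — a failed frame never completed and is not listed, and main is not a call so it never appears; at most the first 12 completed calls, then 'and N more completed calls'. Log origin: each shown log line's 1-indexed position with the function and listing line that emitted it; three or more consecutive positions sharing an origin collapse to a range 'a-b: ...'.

Answer: the defect is in probe_limits at line 35.
Core observation: Every logged value matches the working version; the printed result is what differs.
Call chain: main -> probe_limits(2, 5) (called at line 44).
First divergence: none — the logs agree in full.
Execution walk:
  resolve_slot([4, 11, 7, 8, 2, 6, 4]) -> 2  [called from count_flags, line 27]
  rank_cells([4, 11, 7, 8, 2, 6, 4], 8) -> 1  [called from count_flags, line 28]
  trim_outliers(2, 1) -> 2  [called from count_flags, line 30]
  count_flags([4, 11, 7, 8, 2, 6, 4], 8) -> 2  [called from main, line 42]
  probe_limits(2, 5) -> 1  [called from main, line 44]
Log line origins:
  1: emitted by main (line 41)
  2: emitted by count_flags (line 26)
  3: emitted by resolve_slot (line 2)
  4: emitted by resolve_slot (line 7)
  5: emitted by rank_cells (line 11)
  6-12: emitted by rank_cells (line 16)
  13: emitted by rank_cells (line 17)
  14: emitted by count_flags (line 29)
  15: emitted by main (line 43)
  16: emitted by probe_limits (line 33)
A correct fix: line 35: replace `mid // mid` with `rate // mid`.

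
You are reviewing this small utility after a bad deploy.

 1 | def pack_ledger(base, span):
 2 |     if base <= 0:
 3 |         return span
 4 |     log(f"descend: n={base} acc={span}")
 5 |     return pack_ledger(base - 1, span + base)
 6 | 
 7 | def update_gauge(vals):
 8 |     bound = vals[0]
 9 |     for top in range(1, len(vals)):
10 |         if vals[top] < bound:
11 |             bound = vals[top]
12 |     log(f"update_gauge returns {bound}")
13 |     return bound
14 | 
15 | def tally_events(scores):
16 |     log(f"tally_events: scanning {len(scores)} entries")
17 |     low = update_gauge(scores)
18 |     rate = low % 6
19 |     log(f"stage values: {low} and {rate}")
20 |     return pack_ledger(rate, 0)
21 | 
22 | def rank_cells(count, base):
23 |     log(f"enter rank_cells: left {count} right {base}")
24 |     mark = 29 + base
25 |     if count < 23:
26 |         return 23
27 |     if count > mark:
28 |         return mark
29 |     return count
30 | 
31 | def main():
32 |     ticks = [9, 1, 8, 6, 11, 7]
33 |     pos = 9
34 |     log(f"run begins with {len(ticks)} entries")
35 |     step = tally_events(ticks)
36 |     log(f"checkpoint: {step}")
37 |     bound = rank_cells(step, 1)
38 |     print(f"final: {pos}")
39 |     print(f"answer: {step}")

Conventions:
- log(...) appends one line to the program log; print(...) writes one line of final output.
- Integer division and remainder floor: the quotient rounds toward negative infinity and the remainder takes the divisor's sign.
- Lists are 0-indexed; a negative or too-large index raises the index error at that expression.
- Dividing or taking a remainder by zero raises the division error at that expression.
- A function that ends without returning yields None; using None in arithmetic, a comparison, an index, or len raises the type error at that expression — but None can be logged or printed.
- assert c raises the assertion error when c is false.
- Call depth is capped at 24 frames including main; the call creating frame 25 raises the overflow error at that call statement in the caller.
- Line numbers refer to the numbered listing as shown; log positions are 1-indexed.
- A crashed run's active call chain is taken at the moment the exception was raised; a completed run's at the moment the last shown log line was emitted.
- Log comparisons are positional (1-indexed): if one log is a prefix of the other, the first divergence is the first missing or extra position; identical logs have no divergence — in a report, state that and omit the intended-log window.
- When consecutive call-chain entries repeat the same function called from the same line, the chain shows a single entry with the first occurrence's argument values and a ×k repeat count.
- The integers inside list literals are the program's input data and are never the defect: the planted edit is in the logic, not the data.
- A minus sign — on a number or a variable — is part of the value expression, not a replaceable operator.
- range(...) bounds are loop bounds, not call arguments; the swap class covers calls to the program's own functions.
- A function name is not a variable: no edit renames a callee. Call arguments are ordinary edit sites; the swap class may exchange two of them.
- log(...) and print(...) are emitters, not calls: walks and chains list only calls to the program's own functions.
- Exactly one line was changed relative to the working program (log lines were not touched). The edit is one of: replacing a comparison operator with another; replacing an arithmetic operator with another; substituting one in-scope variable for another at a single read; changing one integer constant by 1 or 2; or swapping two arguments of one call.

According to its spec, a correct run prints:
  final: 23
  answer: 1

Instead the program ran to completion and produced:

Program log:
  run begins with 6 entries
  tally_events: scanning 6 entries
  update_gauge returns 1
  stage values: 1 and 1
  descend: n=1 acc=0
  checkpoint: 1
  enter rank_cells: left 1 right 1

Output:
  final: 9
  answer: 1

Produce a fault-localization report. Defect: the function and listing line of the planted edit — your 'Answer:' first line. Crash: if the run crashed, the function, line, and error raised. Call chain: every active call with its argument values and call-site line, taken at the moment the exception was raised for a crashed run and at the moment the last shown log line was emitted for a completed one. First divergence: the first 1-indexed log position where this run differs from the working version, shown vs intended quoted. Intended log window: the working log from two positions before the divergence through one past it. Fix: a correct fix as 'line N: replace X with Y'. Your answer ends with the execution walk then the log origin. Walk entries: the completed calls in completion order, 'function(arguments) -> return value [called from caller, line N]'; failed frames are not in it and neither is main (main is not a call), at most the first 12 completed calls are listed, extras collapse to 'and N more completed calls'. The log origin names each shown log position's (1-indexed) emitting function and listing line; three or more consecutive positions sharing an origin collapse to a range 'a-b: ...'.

Answer: the defect is in main at line 38.
Key observation: The two runs log identically and part ways only at the printed values.
Call chain: main -> rank_cells(1, 1) (called at line 37).
First divergence: none (the log streams are identical).
Execution walk:
  update_gauge([9, 1, 8, 6, 11, 7]) -> 1  [called from tally_events, line 17]
  pack_ledger(0, 1) -> 1  [called from pack_ledger, line 5]
  pack_ledger(1, 0) -> 1  [called from tally_events, line 20]
  tally_events([9, 1, 8, 6, 11, 7]) -> 1  [called from main, line 35]
  rank_cells(1, 1) -> 23  [called from main, line 37]
Log origin:
  1 — main, line 34
  2 — tally_events, line 16
  3 — update_gauge, line 12
  4 — tally_events, line 19
  5 — pack_ledger, line 4
  6 — main, line 36
  7 — rank_cells, line 23
A correct fix: line 38: replace `pos` with `bound`.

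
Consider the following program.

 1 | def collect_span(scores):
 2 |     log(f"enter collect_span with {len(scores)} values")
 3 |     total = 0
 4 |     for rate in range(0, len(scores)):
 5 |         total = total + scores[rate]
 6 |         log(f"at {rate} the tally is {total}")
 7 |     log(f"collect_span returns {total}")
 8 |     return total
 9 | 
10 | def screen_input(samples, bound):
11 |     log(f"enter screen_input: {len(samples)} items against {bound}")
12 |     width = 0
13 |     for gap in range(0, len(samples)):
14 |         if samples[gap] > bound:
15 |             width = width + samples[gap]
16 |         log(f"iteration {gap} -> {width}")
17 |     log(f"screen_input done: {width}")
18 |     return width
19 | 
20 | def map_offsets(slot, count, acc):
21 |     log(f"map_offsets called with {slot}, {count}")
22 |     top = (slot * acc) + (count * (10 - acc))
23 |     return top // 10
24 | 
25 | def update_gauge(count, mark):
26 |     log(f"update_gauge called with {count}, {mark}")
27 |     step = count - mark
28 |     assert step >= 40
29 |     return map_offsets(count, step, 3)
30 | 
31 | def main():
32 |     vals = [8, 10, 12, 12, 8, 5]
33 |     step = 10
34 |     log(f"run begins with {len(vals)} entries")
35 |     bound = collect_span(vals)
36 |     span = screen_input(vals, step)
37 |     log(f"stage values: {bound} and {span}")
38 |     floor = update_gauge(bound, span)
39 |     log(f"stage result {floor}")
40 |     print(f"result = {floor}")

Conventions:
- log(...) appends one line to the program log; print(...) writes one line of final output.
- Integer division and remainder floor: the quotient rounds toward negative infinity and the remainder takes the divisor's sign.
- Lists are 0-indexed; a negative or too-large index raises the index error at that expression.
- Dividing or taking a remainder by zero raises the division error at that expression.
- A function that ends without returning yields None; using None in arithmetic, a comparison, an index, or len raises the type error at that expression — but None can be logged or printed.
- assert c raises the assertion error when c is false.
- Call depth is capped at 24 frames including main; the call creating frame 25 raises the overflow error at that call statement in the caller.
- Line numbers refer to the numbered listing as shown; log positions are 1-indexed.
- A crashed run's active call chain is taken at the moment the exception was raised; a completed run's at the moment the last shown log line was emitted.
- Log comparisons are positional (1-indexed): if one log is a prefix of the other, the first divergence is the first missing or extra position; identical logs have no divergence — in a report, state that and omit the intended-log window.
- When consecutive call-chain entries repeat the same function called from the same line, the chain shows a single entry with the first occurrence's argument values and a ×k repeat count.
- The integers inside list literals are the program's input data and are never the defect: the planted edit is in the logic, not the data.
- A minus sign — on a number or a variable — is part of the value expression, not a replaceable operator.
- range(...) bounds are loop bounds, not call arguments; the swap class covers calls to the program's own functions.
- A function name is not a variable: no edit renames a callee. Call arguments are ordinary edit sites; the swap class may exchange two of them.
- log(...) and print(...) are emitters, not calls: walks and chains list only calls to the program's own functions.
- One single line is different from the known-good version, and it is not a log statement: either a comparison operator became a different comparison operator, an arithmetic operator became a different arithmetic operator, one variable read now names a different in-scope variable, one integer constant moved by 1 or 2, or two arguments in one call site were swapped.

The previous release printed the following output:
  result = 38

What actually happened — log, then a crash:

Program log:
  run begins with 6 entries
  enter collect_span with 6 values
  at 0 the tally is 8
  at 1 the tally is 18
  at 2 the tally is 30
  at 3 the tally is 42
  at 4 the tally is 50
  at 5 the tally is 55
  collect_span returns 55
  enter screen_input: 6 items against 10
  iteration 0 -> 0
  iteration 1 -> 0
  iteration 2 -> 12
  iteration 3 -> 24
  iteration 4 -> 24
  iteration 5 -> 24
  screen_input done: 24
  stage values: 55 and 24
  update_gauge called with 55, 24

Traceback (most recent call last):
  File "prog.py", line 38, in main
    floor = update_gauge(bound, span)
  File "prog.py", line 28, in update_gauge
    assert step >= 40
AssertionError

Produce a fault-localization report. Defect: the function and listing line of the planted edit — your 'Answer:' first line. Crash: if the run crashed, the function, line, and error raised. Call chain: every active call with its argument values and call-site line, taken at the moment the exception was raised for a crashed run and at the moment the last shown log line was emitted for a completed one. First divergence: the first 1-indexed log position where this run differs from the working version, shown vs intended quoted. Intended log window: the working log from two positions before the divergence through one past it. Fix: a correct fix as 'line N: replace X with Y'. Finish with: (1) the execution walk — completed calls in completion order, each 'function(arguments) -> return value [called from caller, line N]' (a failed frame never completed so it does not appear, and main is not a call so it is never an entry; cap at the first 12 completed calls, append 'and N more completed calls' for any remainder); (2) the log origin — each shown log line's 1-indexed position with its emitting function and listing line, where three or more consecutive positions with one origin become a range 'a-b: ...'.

Answer: the defect is in update_gauge at line 28.
Key observation: The faulty run's log stops after 19 lines; the working version's next line would be 'map_offsets called with 55, 31'.
Crash: update_gauge, line 28, AssertionError.
Call chain: main -> update_gauge(55, 24) (called at line 38).
First divergence: position 20; the shown log stops at 19 lines while the working version next logs 'map_offsets called with 55, 31'.
Intended log window:
  18: stage values: 55 and 24
  19: update_gauge called with 55, 24
  20: map_offsets called with 55, 31
  21: stage result 38
Execution walk:
  collect_span([8, 10, 12, 12, 8, 5]) -> 55  [called from main, line 35]
  screen_input([8, 10, 12, 12, 8, 5], 10) -> 24  [called from main, line 36]
Log origins:
  1: from main, line 34
  2: from collect_span, line 2
  3-8: from collect_span, line 6
  9: from collect_span, line 7
  10: from screen_input, line 11
  11-16: from screen_input, line 16
  17: from screen_input, line 17
  18: from main, line 37
  19: from update_gauge, line 26
A correct fix: line 28: replace `>=` with `<=`.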